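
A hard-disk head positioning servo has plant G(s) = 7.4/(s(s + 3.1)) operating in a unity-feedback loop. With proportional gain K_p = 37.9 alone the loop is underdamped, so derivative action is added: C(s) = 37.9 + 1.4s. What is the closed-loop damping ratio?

Forward path: (37.9 + 1.4s)·7.4/(s(s+3.1)). The closed-loop characteristic equation is s² + (3.1 + 7.4·1.4)s + 7.4·37.9 = 0.
That is s² + 13.46s + 280.5 = 0, so ω_n = 16.75 rad/s and ζ = 13.46/(2·16.75) = 0.4019.

ζ = 0.402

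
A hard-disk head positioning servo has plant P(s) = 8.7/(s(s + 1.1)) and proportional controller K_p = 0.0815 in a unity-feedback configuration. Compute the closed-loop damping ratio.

1 + K_p·P(s) = 0 gives s² + 1.1s + 0.709 = 0.
So ω_n² = 0.709 ⇒ ω_n = 0.8421 rad/s, and ζ = 1.1/(2ω_n) = 0.653.

ζ = 0.653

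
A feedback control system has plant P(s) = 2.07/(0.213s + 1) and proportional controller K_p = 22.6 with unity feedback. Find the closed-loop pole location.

s = -224.3

Closed loop: T(s) = K_p·P/(1+K_p·P) = 46.78/(0.213s + 1 + 46.78), with pole at s = −(1 + 46.78)/0.213 = −224.3.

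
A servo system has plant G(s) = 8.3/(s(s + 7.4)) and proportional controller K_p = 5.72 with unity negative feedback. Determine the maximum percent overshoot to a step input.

The closed-loop denominator s² + 7.4s + 47.48 gives ω_n = √47.48 = 6.89 and ζ = 7.4/(2ω_n) = 0.537.
%OS = 100·exp(−πζ/√(1−ζ²)) = 100·exp(−π·0.537/√0.7116) = 13.5%.

13.5%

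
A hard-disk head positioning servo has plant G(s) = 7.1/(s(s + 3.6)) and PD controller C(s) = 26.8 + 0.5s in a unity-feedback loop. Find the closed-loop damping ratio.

Forward path: (26.8 + 0.5s)·7.1/(s(s+3.6)). The closed-loop characteristic equation is s² + (3.6 + 7.1·0.5)s + 7.1·26.8 = 0.
That is s² + 7.15s + 190.3 = 0, so ω_n = 13.79 rad/s and ζ = 7.15/(2·13.79) = 0.2592.

ζ = 0.259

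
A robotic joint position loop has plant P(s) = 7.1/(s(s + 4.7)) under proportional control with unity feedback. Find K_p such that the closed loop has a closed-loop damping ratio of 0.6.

Closed-loop characteristic equation: s² + 4.7s + K_p·7.1 = 0.
So ω_n = √(7.1K_p) and 2ζω_n = 4.7, giving ζ = 4.7/(2√(7.1K_p)).
Setting ζ = 0.6: √(7.1K_p) = 4.7/(2·0.6) = 3.917, so K_p = 15.34/7.1 = 2.16.

K_p = 2.16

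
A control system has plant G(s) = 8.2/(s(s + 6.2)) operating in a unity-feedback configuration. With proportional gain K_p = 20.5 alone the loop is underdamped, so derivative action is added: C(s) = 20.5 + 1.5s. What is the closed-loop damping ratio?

Forward path: (20.5 + 1.5s)·8.2/(s(s+6.2)). The closed-loop characteristic equation is s² + (6.2 + 8.2·1.5)s + 8.2·20.5 = 0.
That is s² + 18.5s + 168.1 = 0, so ω_n = 12.97 rad/s and ζ = 18.5/(2·12.97) = 0.7134.

ζ = 0.713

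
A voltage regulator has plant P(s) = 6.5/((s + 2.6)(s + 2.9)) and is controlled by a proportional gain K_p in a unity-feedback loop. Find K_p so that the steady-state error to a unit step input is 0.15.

K_p = 6.57

Steady-state error for a unit step on this type-0 loop is 1/(1 + K_p·P(0)).
P(0) = 0.8621. Require 1/(1 + K_p·0.8621) = 0.15, so 1 + 0.8621·K_p = 6.667.
K_p = (6.667 − 1)/0.8621 = 6.57.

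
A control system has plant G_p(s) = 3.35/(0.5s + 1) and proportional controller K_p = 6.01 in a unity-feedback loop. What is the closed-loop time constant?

τ = 0.0237 s

Closed loop: T(s) = K_p·G_p/(1+K_p·G_p) = 20.13/(0.5s + 1 + 20.13), with pole at s = −(1 + 20.13)/0.5 = −42.27.
Closed-loop time constant τ = 1/42.27 = 0.0237 s.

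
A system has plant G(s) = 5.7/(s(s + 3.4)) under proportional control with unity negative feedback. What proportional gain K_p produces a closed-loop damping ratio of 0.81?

K_p = 0.773

Closed-loop characteristic equation: s² + 3.4s + K_p·5.7 = 0.
So ω_n = √(5.7K_p) and 2ζω_n = 3.4, giving ζ = 3.4/(2√(5.7K_p)).
Setting ζ = 0.81: √(5.7K_p) = 3.4/(2·0.81) = 2.099, so K_p = 4.405/5.7 = 0.773.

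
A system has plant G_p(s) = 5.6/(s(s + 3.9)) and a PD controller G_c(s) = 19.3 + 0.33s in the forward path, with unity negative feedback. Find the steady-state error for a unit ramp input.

0.0361

The loop has one pole at the origin (type 1). Velocity error constant K_v = lim_{s→0} s·G_c(s)G_p(s) = 19.3·5.6/3.9 = 27.71.
Steady-state error to a unit ramp: e_ss = 1/K_v = 0.0361.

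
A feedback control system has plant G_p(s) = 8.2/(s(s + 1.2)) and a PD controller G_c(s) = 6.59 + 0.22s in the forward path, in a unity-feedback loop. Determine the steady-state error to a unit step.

0

The open loop G_c(s)G_p(s) has a pole at the origin (type 1), so the static position error constant is infinite and e_ss = 1/(1+∞) = 0.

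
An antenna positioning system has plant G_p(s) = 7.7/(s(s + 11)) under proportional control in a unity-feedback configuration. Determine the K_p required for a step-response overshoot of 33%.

K_p = 35.5

From %OS = 100·exp(−πζ/√(1−ζ²)) = 33%, ζ = −ln(0.33)/√(π²+ln²(0.33)) = 0.3328.
Characteristic equation s² + 11s + 7.7K_p = 0 gives ζ = 11/(2√(7.7K_p)).
Setting ζ = 0.3328: √(7.7K_p) = 11/(2·0.3328) = 16.53, so K_p = 273.1/7.7 = 35.5.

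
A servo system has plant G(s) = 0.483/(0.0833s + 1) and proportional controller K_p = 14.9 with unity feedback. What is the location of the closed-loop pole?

Closed loop: T(s) = K_p·G/(1+K_p·G) = 7.197/(0.0833s + 1 + 7.197), with pole at s = −(1 + 7.197)/0.0833 = −98.4.

s = -98.4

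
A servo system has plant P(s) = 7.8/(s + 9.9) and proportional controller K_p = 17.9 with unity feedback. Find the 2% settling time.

Closed-loop transfer function: T(s) = K_p·P(s)/(1 + K_p·P(s)) = 139.6/(s + 9.9 + 139.6) = 139.6/(s + 149.5).
Time constant τ = 1/149.5 = 0.006688 s, so the 2% settling time is about 4τ = 0.0268 s.

T_s ≈ 0.0268 s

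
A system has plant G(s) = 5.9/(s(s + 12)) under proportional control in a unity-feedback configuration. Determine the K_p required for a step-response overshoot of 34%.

K_p = 57.8

From %OS = 100·exp(−πζ/√(1−ζ²)) = 34%, ζ = −ln(0.34)/√(π²+ln²(0.34)) = 0.3248.
Characteristic equation s² + 12s + 5.9K_p = 0 gives ζ = 12/(2√(5.9K_p)).
Setting ζ = 0.3248: √(5.9K_p) = 12/(2·0.3248) = 18.47, so K_p = 341.3/5.9 = 57.8.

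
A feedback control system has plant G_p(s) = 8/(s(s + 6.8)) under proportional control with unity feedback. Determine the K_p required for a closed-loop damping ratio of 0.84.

K_p = 2.05

Closed-loop characteristic equation: s² + 6.8s + K_p·8 = 0.
So ω_n = √(8K_p) and 2ζω_n = 6.8, giving ζ = 6.8/(2√(8K_p)).
Setting ζ = 0.84: √(8K_p) = 6.8/(2·0.84) = 4.048, so K_p = 16.38/8 = 2.05.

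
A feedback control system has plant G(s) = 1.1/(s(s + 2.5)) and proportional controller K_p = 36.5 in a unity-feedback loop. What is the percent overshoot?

53.1%

Closed-loop characteristic equation: s² + 2.5s + 40.15 = 0, so ω_n = 6.336 rad/s and ζ = 2.5/(2·6.336) = 0.1973.
%OS = 100·exp(−πζ/√(1−ζ²)) = 100·exp(−π·0.1973/√0.9611) = 53.1%.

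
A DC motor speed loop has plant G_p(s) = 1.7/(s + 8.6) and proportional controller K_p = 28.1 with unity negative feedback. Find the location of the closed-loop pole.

s = -56.37

Closed-loop transfer function: T(s) = K_p·G_p(s)/(1 + K_p·G_p(s)) = 47.77/(s + 8.6 + 47.77) = 47.77/(s + 56.37).
The closed-loop pole is at s = −56.37.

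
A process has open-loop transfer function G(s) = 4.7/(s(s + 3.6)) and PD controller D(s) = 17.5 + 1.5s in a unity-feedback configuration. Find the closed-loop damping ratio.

ζ = 0.587

Forward path: (17.5 + 1.5s)·4.7/(s(s+3.6)). The closed-loop characteristic equation is s² + (3.6 + 4.7·1.5)s + 4.7·17.5 = 0.
That is s² + 10.65s + 82.25 = 0, so ω_n = 9.069 rad/s and ζ = 10.65/(2·9.069) = 0.5872.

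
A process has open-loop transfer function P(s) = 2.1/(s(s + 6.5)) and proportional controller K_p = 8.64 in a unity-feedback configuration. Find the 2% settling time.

T_s ≈ 1.23 s

Closed-loop characteristic equation: s² + 6.5s + 18.14 = 0, so ω_n = 4.26 rad/s and ζ = 6.5/(2·4.26) = 0.763.
2% settling time T_s ≈ 4/(ζω_n) = 4/3.25 = 1.23 s.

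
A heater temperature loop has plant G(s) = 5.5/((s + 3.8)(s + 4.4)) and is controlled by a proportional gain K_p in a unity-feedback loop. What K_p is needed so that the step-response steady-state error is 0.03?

K_p = 98.3

Steady-state error for a unit step on this type-0 loop is 1/(1 + K_p·G(0)).
G(0) = 0.3289. Require 1/(1 + K_p·0.3289) = 0.03, so 1 + 0.3289·K_p = 33.33.
K_p = (33.33 − 1)/0.3289 = 98.3.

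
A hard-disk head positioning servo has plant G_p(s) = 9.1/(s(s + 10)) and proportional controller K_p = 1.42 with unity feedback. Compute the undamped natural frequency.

1 + K_p·G_p(s) = 0 gives s² + 10s + 12.92 = 0.
So ω_n² = 12.92 ⇒ ω_n = 3.595 rad/s, and ζ = 10/(2ω_n) = 1.39.

ω_n = 3.59 rad/s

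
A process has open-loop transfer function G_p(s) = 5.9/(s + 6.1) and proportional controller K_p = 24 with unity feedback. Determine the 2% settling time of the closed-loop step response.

Closed-loop transfer function: T(s) = K_p·G_p(s)/(1 + K_p·G_p(s)) = 141.6/(s + 6.1 + 141.6) = 141.6/(s + 147.7).
Time constant τ = 1/147.7 = 0.00677 s, so the 2% settling time is about 4τ = 0.0271 s.

T_s ≈ 0.0271 s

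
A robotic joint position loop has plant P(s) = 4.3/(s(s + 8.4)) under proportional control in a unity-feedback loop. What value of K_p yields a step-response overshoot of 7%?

K_p = 9.83

From %OS = 100·exp(−πζ/√(1−ζ²)) = 7%, ζ = −ln(0.07)/√(π²+ln²(0.07)) = 0.6461.
Characteristic equation s² + 8.4s + 4.3K_p = 0 gives ζ = 8.4/(2√(4.3K_p)).
Setting ζ = 0.6461: √(4.3K_p) = 8.4/(2·0.6461) = 6.501, so K_p = 42.26/4.3 = 9.83.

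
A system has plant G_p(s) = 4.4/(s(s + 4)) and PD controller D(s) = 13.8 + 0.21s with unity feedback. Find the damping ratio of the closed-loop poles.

Forward path: (13.8 + 0.21s)·4.4/(s(s+4)). The closed-loop characteristic equation is s² + (4 + 4.4·0.21)s + 4.4·13.8 = 0.
That is s² + 4.924s + 60.72 = 0, so ω_n = 7.792 rad/s and ζ = 4.924/(2·7.792) = 0.316.

ζ = 0.316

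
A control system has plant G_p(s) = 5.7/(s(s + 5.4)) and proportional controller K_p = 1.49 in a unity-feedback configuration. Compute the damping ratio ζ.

With unity feedback the closed-loop characteristic equation is s² + 5.4s + 1.49·5.7 = s² + 5.4s + 8.493 = 0.
Matching s² + 2ζω_n s + ω_n²: ω_n = √8.493 = 2.914 rad/s and 2ζω_n = 5.4, so ζ = 5.4/(2·2.914) = 0.926.

ζ = 0.926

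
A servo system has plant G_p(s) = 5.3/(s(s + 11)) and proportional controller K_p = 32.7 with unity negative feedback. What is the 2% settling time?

T_s ≈ 0.727 s

Closed-loop characteristic equation: s² + 11s + 173.3 = 0, so ω_n = 13.16 rad/s and ζ = 11/(2·13.16) = 0.4178.
2% settling time T_s ≈ 4/(ζω_n) = 4/5.5 = 0.727 s.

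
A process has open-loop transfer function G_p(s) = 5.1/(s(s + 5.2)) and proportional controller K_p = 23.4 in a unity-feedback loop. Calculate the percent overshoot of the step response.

46.3%

The closed-loop denominator s² + 5.2s + 119.3 gives ω_n = √119.3 = 10.92 and ζ = 5.2/(2ω_n) = 0.238.
%OS = 100·exp(−πζ/√(1−ζ²)) = 100·exp(−π·0.238/√0.9434) = 46.3%.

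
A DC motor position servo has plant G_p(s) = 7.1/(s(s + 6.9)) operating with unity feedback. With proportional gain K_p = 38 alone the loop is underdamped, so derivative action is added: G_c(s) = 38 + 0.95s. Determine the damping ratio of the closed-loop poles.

Forward path: (38 + 0.95s)·7.1/(s(s+6.9)). The closed-loop characteristic equation is s² + (6.9 + 7.1·0.95)s + 7.1·38 = 0.
That is s² + 13.64s + 269.8 = 0, so ω_n = 16.43 rad/s and ζ = 13.64/(2·16.43) = 0.4154.

ζ = 0.415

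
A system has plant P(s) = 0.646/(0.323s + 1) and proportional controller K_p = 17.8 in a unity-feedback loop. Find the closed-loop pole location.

s = -38.7

Closed loop: T(s) = K_p·P/(1+K_p·P) = 11.5/(0.323s + 1 + 11.5), with pole at s = −(1 + 11.5)/0.323 = −38.7.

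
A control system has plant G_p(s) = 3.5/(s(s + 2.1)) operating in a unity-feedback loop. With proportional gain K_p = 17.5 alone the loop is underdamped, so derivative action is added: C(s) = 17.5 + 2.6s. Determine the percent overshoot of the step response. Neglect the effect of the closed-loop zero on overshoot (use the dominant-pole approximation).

4%

Forward path: (17.5 + 2.6s)·3.5/(s(s+2.1)). The closed-loop characteristic equation is s² + (2.1 + 3.5·2.6)s + 3.5·17.5 = 0.
That is s² + 11.2s + 61.25 = 0, so ω_n = 7.826 rad/s and ζ = 11.2/(2·7.826) = 0.7155.
%OS = 100·exp(−πζ/√(1−ζ²)) = 4%.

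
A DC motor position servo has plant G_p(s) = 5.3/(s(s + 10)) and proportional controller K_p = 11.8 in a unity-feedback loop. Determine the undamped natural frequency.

ω_n = 7.91 rad/s

With unity feedback the closed-loop characteristic equation is s² + 10s + 11.8·5.3 = s² + 10s + 62.54 = 0.
So ω_n² = 62.54 ⇒ ω_n = 7.908 rad/s, and ζ = 10/(2ω_n) = 0.632.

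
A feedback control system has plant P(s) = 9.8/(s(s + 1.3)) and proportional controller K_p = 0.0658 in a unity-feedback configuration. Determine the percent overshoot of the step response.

1.32%

From 1 + K_pP(s) = 0: s² + 1.3s + 0.6448 = 0 ⇒ ω_n = 0.803, ζ = 0.8094.
%OS = 100·exp(−πζ/√(1−ζ²)) = 100·exp(−π·0.8094/√0.3448) = 1.32%.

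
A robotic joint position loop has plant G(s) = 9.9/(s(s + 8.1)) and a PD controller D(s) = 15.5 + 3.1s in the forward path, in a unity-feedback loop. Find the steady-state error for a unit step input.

The open loop D(s)G(s) has a pole at the origin (type 1), so the static position error constant is infinite and e_ss = 1/(1+∞) = 0.

0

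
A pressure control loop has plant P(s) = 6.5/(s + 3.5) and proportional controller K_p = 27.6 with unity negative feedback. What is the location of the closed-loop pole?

Closed-loop transfer function: T(s) = K_p·P(s)/(1 + K_p·P(s)) = 179.4/(s + 3.5 + 179.4) = 179.4/(s + 182.9).
The closed-loop pole is at s = −182.9.

s = -182.9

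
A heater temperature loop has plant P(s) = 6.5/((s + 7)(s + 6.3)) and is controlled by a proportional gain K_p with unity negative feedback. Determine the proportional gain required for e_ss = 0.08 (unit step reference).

Steady-state error for a unit step on this type-0 loop is 1/(1 + K_p·P(0)).
P(0) = 0.1474. Require 1/(1 + K_p·0.1474) = 0.08, so 1 + 0.1474·K_p = 12.5.
K_p = (12.5 − 1)/0.1474 = 78.

K_p = 78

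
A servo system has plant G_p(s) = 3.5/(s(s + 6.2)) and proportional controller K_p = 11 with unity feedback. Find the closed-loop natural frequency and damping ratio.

ω_n = 6.2 rad/s, ζ = 0.5

With unity feedback the closed-loop characteristic equation is s² + 6.2s + 11·3.5 = s² + 6.2s + 38.5 = 0.
Matching s² + 2ζω_n s + ω_n²: ω_n = √38.5 = 6.205 rad/s and 2ζω_n = 6.2, so ζ = 6.2/(2·6.205) = 0.5.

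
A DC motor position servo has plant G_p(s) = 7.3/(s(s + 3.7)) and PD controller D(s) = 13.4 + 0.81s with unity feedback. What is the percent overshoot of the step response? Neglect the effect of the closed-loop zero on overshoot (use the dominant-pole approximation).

Forward path: (13.4 + 0.81s)·7.3/(s(s+3.7)). The closed-loop characteristic equation is s² + (3.7 + 7.3·0.81)s + 7.3·13.4 = 0.
That is s² + 9.613s + 97.82 = 0, so ω_n = 9.89 rad/s and ζ = 9.613/(2·9.89) = 0.486.
%OS = 100·exp(−πζ/√(1−ζ²)) = 17.4%.

17.4%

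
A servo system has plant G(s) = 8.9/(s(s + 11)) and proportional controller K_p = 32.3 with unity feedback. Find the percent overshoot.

From 1 + K_pG(s) = 0: s² + 11s + 287.5 = 0 ⇒ ω_n = 16.95, ζ = 0.3244.
%OS = 100·exp(−πζ/√(1−ζ²)) = 100·exp(−π·0.3244/√0.8948) = 34%.

34%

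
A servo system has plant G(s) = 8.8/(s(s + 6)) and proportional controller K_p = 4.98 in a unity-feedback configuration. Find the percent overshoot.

From 1 + K_pG(s) = 0: s² + 6s + 43.82 = 0 ⇒ ω_n = 6.62, ζ = 0.4532.
%OS = 100·exp(−πζ/√(1−ζ²)) = 100·exp(−π·0.4532/√0.7946) = 20.2%.

20.2%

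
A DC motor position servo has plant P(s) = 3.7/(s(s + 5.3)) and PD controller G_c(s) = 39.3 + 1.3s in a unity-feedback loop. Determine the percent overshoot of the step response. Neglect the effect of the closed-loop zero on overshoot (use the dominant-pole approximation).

Forward path: (39.3 + 1.3s)·3.7/(s(s+5.3)). The closed-loop characteristic equation is s² + (5.3 + 3.7·1.3)s + 3.7·39.3 = 0.
That is s² + 10.11s + 145.4 = 0, so ω_n = 12.06 rad/s and ζ = 10.11/(2·12.06) = 0.4192.
%OS = 100·exp(−πζ/√(1−ζ²)) = 23.4%.

23.4%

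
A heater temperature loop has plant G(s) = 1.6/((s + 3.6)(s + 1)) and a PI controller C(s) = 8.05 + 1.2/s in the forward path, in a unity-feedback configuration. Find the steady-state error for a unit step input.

0

The open loop C(s)G(s) has a pole at the origin (type 1), so the static position error constant is infinite and e_ss = 1/(1+∞) = 0.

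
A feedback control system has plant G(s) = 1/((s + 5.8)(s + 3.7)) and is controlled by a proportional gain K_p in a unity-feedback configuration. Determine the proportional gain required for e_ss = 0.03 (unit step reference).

Steady-state error for a unit step on this type-0 loop is 1/(1 + K_p·G(0)).
G(0) = 0.0466. Require 1/(1 + K_p·0.0466) = 0.03, so 1 + 0.0466·K_p = 33.33.
K_p = (33.33 − 1)/0.0466 = 694.

K_p = 694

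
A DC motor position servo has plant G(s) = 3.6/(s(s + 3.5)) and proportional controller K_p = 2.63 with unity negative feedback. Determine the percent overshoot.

The closed-loop denominator s² + 3.5s + 9.468 gives ω_n = √9.468 = 3.077 and ζ = 3.5/(2ω_n) = 0.5687.
%OS = 100·exp(−πζ/√(1−ζ²)) = 100·exp(−π·0.5687/√0.6765) = 11.4%.

11.4%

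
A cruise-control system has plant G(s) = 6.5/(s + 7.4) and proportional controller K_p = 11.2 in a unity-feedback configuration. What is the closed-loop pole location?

Closed-loop transfer function: T(s) = K_p·G(s)/(1 + K_p·G(s)) = 72.8/(s + 7.4 + 72.8) = 72.8/(s + 80.2).
The closed-loop pole is at s = −80.2.

s = -80.2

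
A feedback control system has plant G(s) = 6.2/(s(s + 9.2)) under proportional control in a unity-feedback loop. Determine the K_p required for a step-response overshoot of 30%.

From %OS = 100·exp(−πζ/√(1−ζ²)) = 30%, ζ = −ln(0.3)/√(π²+ln²(0.3)) = 0.3579.
Characteristic equation s² + 9.2s + 6.2K_p = 0 gives ζ = 9.2/(2√(6.2K_p)).
Setting ζ = 0.3579: √(6.2K_p) = 9.2/(2·0.3579) = 12.85, so K_p = 165.2/6.2 = 26.7.

K_p = 26.7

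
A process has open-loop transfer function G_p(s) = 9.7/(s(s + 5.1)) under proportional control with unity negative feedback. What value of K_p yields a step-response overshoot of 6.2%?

K_p = 1.53

From %OS = 100·exp(−πζ/√(1−ζ²)) = 6.2%, ζ = −ln(0.062)/√(π²+ln²(0.062)) = 0.6628.
Characteristic equation s² + 5.1s + 9.7K_p = 0 gives ζ = 5.1/(2√(9.7K_p)).
Setting ζ = 0.6628: √(9.7K_p) = 5.1/(2·0.6628) = 3.847, so K_p = 14.8/9.7 = 1.53.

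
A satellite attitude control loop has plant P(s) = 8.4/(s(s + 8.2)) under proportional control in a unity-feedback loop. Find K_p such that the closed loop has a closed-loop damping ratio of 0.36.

K_p = 15.4

Closed-loop characteristic equation: s² + 8.2s + K_p·8.4 = 0.
So ω_n = √(8.4K_p) and 2ζω_n = 8.2, giving ζ = 8.2/(2√(8.4K_p)).
Setting ζ = 0.36: √(8.4K_p) = 8.2/(2·0.36) = 11.39, so K_p = 129.7/8.4 = 15.4.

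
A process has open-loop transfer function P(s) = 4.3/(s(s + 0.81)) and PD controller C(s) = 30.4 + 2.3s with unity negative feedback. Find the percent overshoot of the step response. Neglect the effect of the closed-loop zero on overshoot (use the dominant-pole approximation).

18.9%

Forward path: (30.4 + 2.3s)·4.3/(s(s+0.81)). The closed-loop characteristic equation is s² + (0.81 + 4.3·2.3)s + 4.3·30.4 = 0.
That is s² + 10.7s + 130.7 = 0, so ω_n = 11.43 rad/s and ζ = 10.7/(2·11.43) = 0.4679.
%OS = 100·exp(−πζ/√(1−ζ²)) = 18.9%.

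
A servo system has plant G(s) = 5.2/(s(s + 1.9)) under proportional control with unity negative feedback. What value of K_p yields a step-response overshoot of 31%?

K_p = 1.42

From %OS = 100·exp(−πζ/√(1−ζ²)) = 31%, ζ = −ln(0.31)/√(π²+ln²(0.31)) = 0.3493.
Characteristic equation s² + 1.9s + 5.2K_p = 0 gives ζ = 1.9/(2√(5.2K_p)).
Setting ζ = 0.3493: √(5.2K_p) = 1.9/(2·0.3493) = 2.72, so K_p = 7.396/5.2 = 1.42.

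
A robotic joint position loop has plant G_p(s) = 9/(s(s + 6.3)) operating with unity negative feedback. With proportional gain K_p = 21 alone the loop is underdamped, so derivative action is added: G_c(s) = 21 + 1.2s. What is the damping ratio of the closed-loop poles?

ζ = 0.622

Forward path: (21 + 1.2s)·9/(s(s+6.3)). The closed-loop characteristic equation is s² + (6.3 + 9·1.2)s + 9·21 = 0.
That is s² + 17.1s + 189 = 0, so ω_n = 13.75 rad/s and ζ = 17.1/(2·13.75) = 0.6219.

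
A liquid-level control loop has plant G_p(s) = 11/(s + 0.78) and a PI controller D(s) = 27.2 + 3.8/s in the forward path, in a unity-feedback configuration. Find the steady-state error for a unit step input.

0

The open loop D(s)G_p(s) has a pole at the origin (type 1), so the static position error constant is infinite and e_ss = 1/(1+∞) = 0.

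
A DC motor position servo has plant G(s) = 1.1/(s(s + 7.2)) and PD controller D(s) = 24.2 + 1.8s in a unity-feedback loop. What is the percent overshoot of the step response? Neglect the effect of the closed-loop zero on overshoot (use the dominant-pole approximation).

0.22%

Forward path: (24.2 + 1.8s)·1.1/(s(s+7.2)). The closed-loop characteristic equation is s² + (7.2 + 1.1·1.8)s + 1.1·24.2 = 0.
That is s² + 9.18s + 26.62 = 0, so ω_n = 5.159 rad/s and ζ = 9.18/(2·5.159) = 0.8896.
%OS = 100·exp(−πζ/√(1−ζ²)) = 0.22%.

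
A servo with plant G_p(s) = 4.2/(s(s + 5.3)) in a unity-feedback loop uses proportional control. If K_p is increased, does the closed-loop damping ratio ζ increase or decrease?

decrease

ζ = 5.3/(2√(4.2K_p)); increasing K_p raises the denominator, so ζ falls.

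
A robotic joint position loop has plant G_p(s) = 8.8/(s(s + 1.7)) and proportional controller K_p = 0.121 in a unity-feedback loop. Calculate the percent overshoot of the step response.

1.04%

From 1 + K_pG_p(s) = 0: s² + 1.7s + 1.065 = 0 ⇒ ω_n = 1.032, ζ = 0.8237.
%OS = 100·exp(−πζ/√(1−ζ²)) = 100·exp(−π·0.8237/√0.3215) = 1.04%.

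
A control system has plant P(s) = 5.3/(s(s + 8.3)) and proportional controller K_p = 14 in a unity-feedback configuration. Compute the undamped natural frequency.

ω_n = 8.61 rad/s

1 + K_p·P(s) = 0 gives s² + 8.3s + 74.2 = 0.
Matching s² + 2ζω_n s + ω_n²: ω_n = √74.2 = 8.614 rad/s and 2ζω_n = 8.3, so ζ = 8.3/(2·8.614) = 0.482.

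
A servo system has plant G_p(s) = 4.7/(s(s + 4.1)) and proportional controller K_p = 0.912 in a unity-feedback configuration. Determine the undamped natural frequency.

ω_n = 2.07 rad/s

The closed-loop denominator is s(s+4.1) + 0.912·4.7 = s² + 4.1s + 4.286.
Matching s² + 2ζω_n s + ω_n²: ω_n = √4.286 = 2.07 rad/s and 2ζω_n = 4.1, so ζ = 4.1/(2·2.07) = 0.99.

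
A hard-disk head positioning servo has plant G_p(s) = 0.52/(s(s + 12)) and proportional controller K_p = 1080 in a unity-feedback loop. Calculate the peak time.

The closed-loop denominator s² + 12s + 561.6 gives ω_n = √561.6 = 23.7 and ζ = 12/(2ω_n) = 0.2532.
Damped frequency ω_d = ω_n√(1−ζ²) = 22.93 rad/s, so peak time T_p = π/ω_d = 0.137 s.

T_p = 0.137 s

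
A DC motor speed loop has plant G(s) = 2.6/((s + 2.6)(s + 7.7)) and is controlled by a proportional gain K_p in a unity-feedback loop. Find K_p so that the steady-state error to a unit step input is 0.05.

For a type-0 loop with proportional control, e_ss = 1/(1 + K_p·G(0)).
G(0) = 0.1299. Require 1/(1 + K_p·0.1299) = 0.05, so 1 + 0.1299·K_p = 20.
K_p = (20 − 1)/0.1299 = 146.

K_p = 146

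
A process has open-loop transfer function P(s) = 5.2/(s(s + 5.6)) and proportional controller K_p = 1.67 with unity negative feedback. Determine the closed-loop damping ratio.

1 + K_p·P(s) = 0 gives s² + 5.6s + 8.684 = 0.
Matching s² + 2ζω_n s + ω_n²: ω_n = √8.684 = 2.947 rad/s and 2ζω_n = 5.6, so ζ = 5.6/(2·2.947) = 0.95.

ζ = 0.95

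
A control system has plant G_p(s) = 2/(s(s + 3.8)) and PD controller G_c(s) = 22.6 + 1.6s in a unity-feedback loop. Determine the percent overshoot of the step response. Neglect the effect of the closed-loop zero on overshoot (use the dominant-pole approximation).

Forward path: (22.6 + 1.6s)·2/(s(s+3.8)). The closed-loop characteristic equation is s² + (3.8 + 2·1.6)s + 2·22.6 = 0.
That is s² + 7s + 45.2 = 0, so ω_n = 6.723 rad/s and ζ = 7/(2·6.723) = 0.5206.
%OS = 100·exp(−πζ/√(1−ζ²)) = 14.7%.

14.7%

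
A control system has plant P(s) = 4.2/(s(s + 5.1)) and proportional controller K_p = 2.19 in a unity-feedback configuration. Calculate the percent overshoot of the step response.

From 1 + K_pP(s) = 0: s² + 5.1s + 9.198 = 0 ⇒ ω_n = 3.033, ζ = 0.8408.
%OS = 100·exp(−πζ/√(1−ζ²)) = 100·exp(−π·0.8408/√0.2931) = 0.76%.

0.76%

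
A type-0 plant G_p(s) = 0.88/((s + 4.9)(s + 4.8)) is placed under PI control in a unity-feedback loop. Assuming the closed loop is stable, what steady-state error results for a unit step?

The PI controller's integrator makes the forward path type 1, so e_ss to a step is zero.

0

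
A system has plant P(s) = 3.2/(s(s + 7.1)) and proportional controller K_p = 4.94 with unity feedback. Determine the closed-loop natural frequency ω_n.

With unity feedback the closed-loop characteristic equation is s² + 7.1s + 4.94·3.2 = s² + 7.1s + 15.81 = 0.
So ω_n² = 15.81 ⇒ ω_n = 3.976 rad/s, and ζ = 7.1/(2ω_n) = 0.893.

ω_n = 3.98 rad/s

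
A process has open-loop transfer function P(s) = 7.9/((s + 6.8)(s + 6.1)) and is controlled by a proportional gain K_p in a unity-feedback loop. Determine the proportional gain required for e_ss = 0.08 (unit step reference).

K_p = 60.4

For a type-0 loop with proportional control, e_ss = 1/(1 + K_p·P(0)).
P(0) = 0.1905. Require 1/(1 + K_p·0.1905) = 0.08, so 1 + 0.1905·K_p = 12.5.
K_p = (12.5 − 1)/0.1905 = 60.4.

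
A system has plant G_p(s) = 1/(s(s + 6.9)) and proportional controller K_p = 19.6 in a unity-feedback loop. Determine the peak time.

T_p = 1.13 s

The closed-loop denominator s² + 6.9s + 19.6 gives ω_n = √19.6 = 4.427 and ζ = 6.9/(2ω_n) = 0.7793.
Damped frequency ω_d = ω_n√(1−ζ²) = 2.774 rad/s, so peak time T_p = π/ω_d = 1.13 s.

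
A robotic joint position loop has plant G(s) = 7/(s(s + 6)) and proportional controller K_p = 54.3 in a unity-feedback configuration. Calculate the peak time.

T_p = 0.163 s

From 1 + K_pG(s) = 0: s² + 6s + 380.1 = 0 ⇒ ω_n = 19.5, ζ = 0.1539.
Damped frequency ω_d = ω_n√(1−ζ²) = 19.26 rad/s, so peak time T_p = π/ω_d = 0.163 s.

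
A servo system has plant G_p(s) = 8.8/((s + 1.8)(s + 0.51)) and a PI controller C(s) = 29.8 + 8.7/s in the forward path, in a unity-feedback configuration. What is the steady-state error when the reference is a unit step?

0

The open loop C(s)G_p(s) has a pole at the origin (type 1), so the static position error constant is infinite and e_ss = 1/(1+∞) = 0.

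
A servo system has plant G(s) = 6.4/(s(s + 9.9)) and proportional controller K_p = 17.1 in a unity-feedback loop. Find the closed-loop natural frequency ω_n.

The closed-loop denominator is s(s+9.9) + 17.1·6.4 = s² + 9.9s + 109.4.
Matching s² + 2ζω_n s + ω_n²: ω_n = √109.4 = 10.46 rad/s and 2ζω_n = 9.9, so ζ = 9.9/(2·10.46) = 0.473.

ω_n = 10.5 rad/s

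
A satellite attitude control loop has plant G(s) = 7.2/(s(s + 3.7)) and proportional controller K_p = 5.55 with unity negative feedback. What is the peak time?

The closed-loop denominator s² + 3.7s + 39.96 gives ω_n = √39.96 = 6.321 and ζ = 3.7/(2ω_n) = 0.2927.
Damped frequency ω_d = ω_n√(1−ζ²) = 6.045 rad/s, so peak time T_p = π/ω_d = 0.52 s.

T_p = 0.52 s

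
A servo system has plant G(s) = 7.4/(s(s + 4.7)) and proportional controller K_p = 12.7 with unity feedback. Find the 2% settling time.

T_s ≈ 1.7 s

The closed-loop denominator s² + 4.7s + 93.98 gives ω_n = √93.98 = 9.694 and ζ = 4.7/(2ω_n) = 0.2424.
2% settling time T_s ≈ 4/(ζω_n) = 4/2.35 = 1.7 s.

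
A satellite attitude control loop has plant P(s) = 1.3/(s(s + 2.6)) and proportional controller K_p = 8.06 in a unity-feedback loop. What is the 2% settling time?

T_s ≈ 3.08 s

Closed-loop characteristic equation: s² + 2.6s + 10.48 = 0, so ω_n = 3.237 rad/s and ζ = 2.6/(2·3.237) = 0.4016.
2% settling time T_s ≈ 4/(ζω_n) = 4/1.3 = 3.08 s.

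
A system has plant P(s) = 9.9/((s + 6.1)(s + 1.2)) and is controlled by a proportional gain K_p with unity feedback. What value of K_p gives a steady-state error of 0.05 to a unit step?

The loop is type 0, so e_ss(step) = 1/(1 + K_pos) with K_pos = K_p·P(0).
P(0) = 1.352. Require 1/(1 + K_p·1.352) = 0.05, so 1 + 1.352·K_p = 20.
K_p = (20 − 1)/1.352 = 14.

K_p = 14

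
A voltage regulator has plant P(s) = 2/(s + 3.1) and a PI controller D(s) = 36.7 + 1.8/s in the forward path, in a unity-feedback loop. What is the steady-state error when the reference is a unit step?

0

The open loop D(s)P(s) has a pole at the origin (type 1), so the static position error constant is infinite and e_ss = 1/(1+∞) = 0.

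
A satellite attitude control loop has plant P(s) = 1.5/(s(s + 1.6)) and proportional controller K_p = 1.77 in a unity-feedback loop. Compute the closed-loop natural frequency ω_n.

With unity feedback the closed-loop characteristic equation is s² + 1.6s + 1.77·1.5 = s² + 1.6s + 2.655 = 0.
Matching s² + 2ζω_n s + ω_n²: ω_n = √2.655 = 1.629 rad/s and 2ζω_n = 1.6, so ζ = 1.6/(2·1.629) = 0.491.

ω_n = 1.63 rad/s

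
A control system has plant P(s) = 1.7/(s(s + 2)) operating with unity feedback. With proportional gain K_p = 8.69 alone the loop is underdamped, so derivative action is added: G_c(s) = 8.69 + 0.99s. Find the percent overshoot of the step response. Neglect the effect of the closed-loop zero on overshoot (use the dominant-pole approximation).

Forward path: (8.69 + 0.99s)·1.7/(s(s+2)). The closed-loop characteristic equation is s² + (2 + 1.7·0.99)s + 1.7·8.69 = 0.
That is s² + 3.683s + 14.77 = 0, so ω_n = 3.844 rad/s and ζ = 3.683/(2·3.844) = 0.4791.
%OS = 100·exp(−πζ/√(1−ζ²)) = 18%.

18%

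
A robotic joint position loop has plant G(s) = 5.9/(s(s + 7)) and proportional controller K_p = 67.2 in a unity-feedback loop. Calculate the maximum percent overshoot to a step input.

From 1 + K_pG(s) = 0: s² + 7s + 396.5 = 0 ⇒ ω_n = 19.91, ζ = 0.1758.
%OS = 100·exp(−πζ/√(1−ζ²)) = 100·exp(−π·0.1758/√0.9691) = 57.1%.

57.1%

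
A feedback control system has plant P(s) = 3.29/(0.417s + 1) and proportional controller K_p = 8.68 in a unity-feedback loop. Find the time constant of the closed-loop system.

τ = 0.0141 s

Closed loop: T(s) = K_p·P/(1+K_p·P) = 28.56/(0.417s + 1 + 28.56), with pole at s = −(1 + 28.56)/0.417 = −70.88.
Closed-loop time constant τ = 1/70.88 = 0.0141 s.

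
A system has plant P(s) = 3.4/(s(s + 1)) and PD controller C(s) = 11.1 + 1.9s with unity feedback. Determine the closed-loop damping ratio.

Forward path: (11.1 + 1.9s)·3.4/(s(s+1)). The closed-loop characteristic equation is s² + (1 + 3.4·1.9)s + 3.4·11.1 = 0.
That is s² + 7.46s + 37.74 = 0, so ω_n = 6.143 rad/s and ζ = 7.46/(2·6.143) = 0.6072.

ζ = 0.607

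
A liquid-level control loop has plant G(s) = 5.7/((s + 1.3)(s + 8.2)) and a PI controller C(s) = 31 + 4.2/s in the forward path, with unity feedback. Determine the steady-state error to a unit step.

0

The open loop C(s)G(s) has a pole at the origin (type 1), so the static position error constant is infinite and e_ss = 1/(1+∞) = 0.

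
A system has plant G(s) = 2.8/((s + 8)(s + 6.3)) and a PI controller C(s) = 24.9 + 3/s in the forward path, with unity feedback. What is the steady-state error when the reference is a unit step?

0

The open loop C(s)G(s) has a pole at the origin (type 1), so the static position error constant is infinite and e_ss = 1/(1+∞) = 0.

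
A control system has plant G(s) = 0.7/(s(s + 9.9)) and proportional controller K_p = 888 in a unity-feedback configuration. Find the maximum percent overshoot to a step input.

Closed-loop characteristic equation: s² + 9.9s + 621.6 = 0, so ω_n = 24.93 rad/s and ζ = 9.9/(2·24.93) = 0.1985.
%OS = 100·exp(−πζ/√(1−ζ²)) = 100·exp(−π·0.1985/√0.9606) = 52.9%.

52.9%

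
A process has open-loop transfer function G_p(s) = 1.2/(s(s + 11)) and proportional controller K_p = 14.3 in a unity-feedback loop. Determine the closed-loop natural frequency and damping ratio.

With unity feedback the closed-loop characteristic equation is s² + 11s + 14.3·1.2 = s² + 11s + 17.16 = 0.
Matching s² + 2ζω_n s + ω_n²: ω_n = √17.16 = 4.142 rad/s and 2ζω_n = 11, so ζ = 11/(2·4.142) = 1.33.

ω_n = 4.14 rad/s, ζ = 1.33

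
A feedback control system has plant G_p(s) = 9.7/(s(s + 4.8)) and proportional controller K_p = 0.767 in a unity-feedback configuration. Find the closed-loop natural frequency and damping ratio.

ω_n = 2.73 rad/s, ζ = 0.88

1 + K_p·G_p(s) = 0 gives s² + 4.8s + 7.44 = 0.
Matching s² + 2ζω_n s + ω_n²: ω_n = √7.44 = 2.728 rad/s and 2ζω_n = 4.8, so ζ = 4.8/(2·2.728) = 0.88.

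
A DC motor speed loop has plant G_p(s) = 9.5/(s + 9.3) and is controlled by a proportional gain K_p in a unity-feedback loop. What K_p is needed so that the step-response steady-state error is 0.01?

The loop is type 0, so e_ss(step) = 1/(1 + K_pos) with K_pos = K_p·G_p(0).
G_p(0) = 1.022. Require 1/(1 + K_p·1.022) = 0.01, so 1 + 1.022·K_p = 100.
K_p = (100 − 1)/1.022 = 96.9.

K_p = 96.9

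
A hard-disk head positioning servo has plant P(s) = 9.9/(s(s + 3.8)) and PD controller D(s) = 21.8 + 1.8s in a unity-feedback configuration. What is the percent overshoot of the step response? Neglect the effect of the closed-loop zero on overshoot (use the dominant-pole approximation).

3.29%

Forward path: (21.8 + 1.8s)·9.9/(s(s+3.8)). The closed-loop characteristic equation is s² + (3.8 + 9.9·1.8)s + 9.9·21.8 = 0.
That is s² + 21.62s + 215.8 = 0, so ω_n = 14.69 rad/s and ζ = 21.62/(2·14.69) = 0.7358.
%OS = 100·exp(−πζ/√(1−ζ²)) = 3.29%.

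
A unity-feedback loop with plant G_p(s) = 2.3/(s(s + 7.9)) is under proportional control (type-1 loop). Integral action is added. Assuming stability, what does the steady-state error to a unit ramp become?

0

The integrator raises the loop to type 2, so K_v → ∞ and e_ss to a ramp is zero.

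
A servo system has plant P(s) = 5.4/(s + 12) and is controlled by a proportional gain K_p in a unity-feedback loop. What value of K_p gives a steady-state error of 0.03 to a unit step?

Steady-state error for a unit step on this type-0 loop is 1/(1 + K_p·P(0)).
P(0) = 0.45. Require 1/(1 + K_p·0.45) = 0.03, so 1 + 0.45·K_p = 33.33.
K_p = (33.33 − 1)/0.45 = 71.9.

K_p = 71.9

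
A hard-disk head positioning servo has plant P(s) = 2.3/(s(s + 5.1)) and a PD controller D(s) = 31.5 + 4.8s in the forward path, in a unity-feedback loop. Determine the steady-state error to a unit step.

0

The open loop D(s)P(s) has a pole at the origin (type 1), so the static position error constant is infinite and e_ss = 1/(1+∞) = 0.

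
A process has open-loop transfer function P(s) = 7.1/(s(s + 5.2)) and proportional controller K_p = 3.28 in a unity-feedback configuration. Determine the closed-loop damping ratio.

ζ = 0.539

The closed-loop denominator is s(s+5.2) + 3.28·7.1 = s² + 5.2s + 23.29.
So ω_n² = 23.29 ⇒ ω_n = 4.826 rad/s, and ζ = 5.2/(2ω_n) = 0.539.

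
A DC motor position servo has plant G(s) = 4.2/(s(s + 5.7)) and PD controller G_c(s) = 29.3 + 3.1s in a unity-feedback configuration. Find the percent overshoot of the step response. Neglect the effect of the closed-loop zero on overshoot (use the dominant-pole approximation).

0.716%

Forward path: (29.3 + 3.1s)·4.2/(s(s+5.7)). The closed-loop characteristic equation is s² + (5.7 + 4.2·3.1)s + 4.2·29.3 = 0.
That is s² + 18.72s + 123.1 = 0, so ω_n = 11.09 rad/s and ζ = 18.72/(2·11.09) = 0.8438.
%OS = 100·exp(−πζ/√(1−ζ²)) = 0.716%.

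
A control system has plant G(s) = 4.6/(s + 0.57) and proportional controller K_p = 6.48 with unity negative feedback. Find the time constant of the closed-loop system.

Closed-loop transfer function: T(s) = K_p·G(s)/(1 + K_p·G(s)) = 29.81/(s + 0.57 + 29.81) = 29.81/(s + 30.38).
Time constant τ = 1/30.38 = 0.0329 s.

τ = 0.0329 s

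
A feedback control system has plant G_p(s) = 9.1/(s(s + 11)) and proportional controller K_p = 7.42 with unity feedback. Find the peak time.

T_p = 0.515 s

The closed-loop denominator s² + 11s + 67.52 gives ω_n = √67.52 = 8.217 and ζ = 11/(2ω_n) = 0.6693.
Damped frequency ω_d = ω_n√(1−ζ²) = 6.105 rad/s, so peak time T_p = π/ω_d = 0.515 s.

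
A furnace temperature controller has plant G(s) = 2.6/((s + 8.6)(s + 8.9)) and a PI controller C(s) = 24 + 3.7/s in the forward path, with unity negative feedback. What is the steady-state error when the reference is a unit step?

The open loop C(s)G(s) has a pole at the origin (type 1), so the static position error constant is infinite and e_ss = 1/(1+∞) = 0.

0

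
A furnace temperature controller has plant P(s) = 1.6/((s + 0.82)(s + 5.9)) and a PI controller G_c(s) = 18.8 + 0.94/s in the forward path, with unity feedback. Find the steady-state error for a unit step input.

The open loop G_c(s)P(s) has a pole at the origin (type 1), so the static position error constant is infinite and e_ss = 1/(1+∞) = 0.

0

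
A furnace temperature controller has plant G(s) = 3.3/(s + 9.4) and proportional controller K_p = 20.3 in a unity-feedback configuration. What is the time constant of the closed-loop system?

τ = 0.0131 s

Closed-loop transfer function: T(s) = K_p·G(s)/(1 + K_p·G(s)) = 66.99/(s + 9.4 + 66.99) = 66.99/(s + 76.39).
Time constant τ = 1/76.39 = 0.0131 s.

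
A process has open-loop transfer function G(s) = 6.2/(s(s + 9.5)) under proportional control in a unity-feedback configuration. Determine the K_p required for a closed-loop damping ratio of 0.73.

Closed-loop characteristic equation: s² + 9.5s + K_p·6.2 = 0.
So ω_n = √(6.2K_p) and 2ζω_n = 9.5, giving ζ = 9.5/(2√(6.2K_p)).
Setting ζ = 0.73: √(6.2K_p) = 9.5/(2·0.73) = 6.507, so K_p = 42.34/6.2 = 6.83.

K_p = 6.83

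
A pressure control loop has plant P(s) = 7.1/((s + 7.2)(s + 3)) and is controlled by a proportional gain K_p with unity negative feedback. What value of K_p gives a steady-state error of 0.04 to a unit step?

K_p = 73

The loop is type 0, so e_ss(step) = 1/(1 + K_pos) with K_pos = K_p·P(0).
P(0) = 0.3287. Require 1/(1 + K_p·0.3287) = 0.04, so 1 + 0.3287·K_p = 25.
K_p = (25 − 1)/0.3287 = 73.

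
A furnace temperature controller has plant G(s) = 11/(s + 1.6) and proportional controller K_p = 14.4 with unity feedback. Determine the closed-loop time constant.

Closed-loop transfer function: T(s) = K_p·G(s)/(1 + K_p·G(s)) = 158.4/(s + 1.6 + 158.4) = 158.4/(s + 160).
Time constant τ = 1/160 = 0.00625 s.

τ = 0.00625 s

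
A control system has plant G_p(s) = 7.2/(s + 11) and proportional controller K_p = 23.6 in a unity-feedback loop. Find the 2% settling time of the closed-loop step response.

T_s ≈ 0.0221 s

Closed-loop transfer function: T(s) = K_p·G_p(s)/(1 + K_p·G_p(s)) = 169.9/(s + 11 + 169.9) = 169.9/(s + 180.9).
Time constant τ = 1/180.9 = 0.005527 s, so the 2% settling time is about 4τ = 0.0221 s.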